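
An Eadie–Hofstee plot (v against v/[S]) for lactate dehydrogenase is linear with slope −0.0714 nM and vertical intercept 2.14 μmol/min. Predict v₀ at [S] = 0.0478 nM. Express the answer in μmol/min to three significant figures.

In the Eadie–Hofstee form v = Vmax − Km·(v/[S]), the slope is −Km and the intercept is Vmax, so Km = 0.0714 nM and Vmax = 2.14 μmol/min.
v = 2.14 × 0.0478/(0.0714 + 0.0478) = 0.858 μmol/min.

0.858 μmol/min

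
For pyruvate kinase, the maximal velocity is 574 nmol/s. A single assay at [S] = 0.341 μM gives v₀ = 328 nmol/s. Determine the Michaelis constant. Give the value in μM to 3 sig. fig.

0.256 μM

From v = Vmax[S]/(Km+[S]), Km = [S](Vmax − v)/v.
Km = 0.341 × (574 − 328) / 328 = 83.89/328 = 0.256 μM.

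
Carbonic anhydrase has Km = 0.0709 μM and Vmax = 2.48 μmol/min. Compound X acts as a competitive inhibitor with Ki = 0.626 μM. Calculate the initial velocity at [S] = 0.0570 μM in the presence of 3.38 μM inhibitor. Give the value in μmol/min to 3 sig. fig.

0.277 μmol/min

α = 1 + [I]/Ki = 1 + 3.38/0.626 = 6.399.
For a competitive inhibitor, Vmax is unchanged and the apparent Km becomes α·Km: Km,app = 0.454 μM, Vmax,app = 2.48 μmol/min.
v = Vmax,app·[S]/(Km,app + [S]) = 2.48 × 0.0570/(0.454 + 0.0570) = 0.277 μmol/min.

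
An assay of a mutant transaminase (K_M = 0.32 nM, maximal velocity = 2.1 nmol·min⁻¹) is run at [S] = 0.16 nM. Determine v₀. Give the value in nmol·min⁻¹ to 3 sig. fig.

v = Vmax·[S]/(Km + [S]) = 2.1 × 0.16 / (0.32 + 0.16)
  = 0.3360 / 0.4800 = 0.700 nmol·min⁻¹.

0.700 nmol·min⁻¹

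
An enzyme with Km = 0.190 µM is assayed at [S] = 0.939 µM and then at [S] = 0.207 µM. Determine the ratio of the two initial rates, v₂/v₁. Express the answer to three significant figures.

Since Vmax cancels, v₂/v₁ = [S]₂(Km+[S]₁) / [S]₁(Km+[S]₂).
= 0.207×(0.190+0.939) / (0.939×(0.190+0.207)) = 0.2337/0.3728 = 0.627.

0.627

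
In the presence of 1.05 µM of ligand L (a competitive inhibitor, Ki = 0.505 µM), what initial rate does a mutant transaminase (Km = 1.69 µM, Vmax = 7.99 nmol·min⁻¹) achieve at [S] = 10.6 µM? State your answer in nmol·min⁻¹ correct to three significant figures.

With α = 1 + [I]/Ki = 1 + 1.05/0.505 = 3.079, the competitive rate law is v = Vmax[S] / (αKm + [S]).
v = 7.99×10.6 / (3.079×1.69 + 10.6) = 84.69/15.80 = 5.36 nmol·min⁻¹.

5.36 nmol·min⁻¹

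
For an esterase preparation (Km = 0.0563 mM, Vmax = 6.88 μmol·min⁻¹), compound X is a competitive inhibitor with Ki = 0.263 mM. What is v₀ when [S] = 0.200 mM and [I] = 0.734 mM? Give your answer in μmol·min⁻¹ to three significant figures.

With α = 1 + [I]/Ki = 1 + 0.734/0.263 = 3.791, the competitive rate law is v = Vmax[S] / (αKm + [S]).
v = 6.88×0.200 / (3.791×0.0563 + 0.200) = 1.376/0.4134 = 3.33 μmol·min⁻¹.

3.33 μmol·min⁻¹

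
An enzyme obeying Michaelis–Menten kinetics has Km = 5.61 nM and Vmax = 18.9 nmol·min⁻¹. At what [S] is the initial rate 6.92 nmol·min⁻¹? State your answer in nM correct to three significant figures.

The required fractional saturation is v/Vmax = 6.92/18.9 = 0.3661.
Then [S]/(Km+[S]) = 0.3661 ⇒ [S] = 5.61 × 0.3661/(1 − 0.3661) = 3.24 nM.

3.24 nM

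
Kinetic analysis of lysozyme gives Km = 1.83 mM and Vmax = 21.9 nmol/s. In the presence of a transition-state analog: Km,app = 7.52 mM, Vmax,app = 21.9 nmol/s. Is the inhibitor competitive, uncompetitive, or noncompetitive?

Km increases (1.83 → 7.52 mM) while Vmax is unchanged — the hallmark of competitive inhibition.

competitive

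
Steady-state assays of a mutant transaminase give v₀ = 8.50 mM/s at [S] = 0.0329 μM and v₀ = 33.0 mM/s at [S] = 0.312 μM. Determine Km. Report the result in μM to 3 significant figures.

In reciprocal form, 1/v = (Km/Vmax)·(1/[S]) + 1/Vmax. The two points give (1/[S], 1/v) = (30.40, 0.1176) and (3.205, 0.03030).
Slope = (0.1176 − 0.03030)/(30.40 − 3.205) = 0.003212; intercept = 0.1176 − 0.003212×30.40 = 0.02001.
Vmax = 1/intercept = 50.0 mM/s; Km = slope × Vmax = 0.003212 × 50.0 = 0.161 μM.

0.161 μM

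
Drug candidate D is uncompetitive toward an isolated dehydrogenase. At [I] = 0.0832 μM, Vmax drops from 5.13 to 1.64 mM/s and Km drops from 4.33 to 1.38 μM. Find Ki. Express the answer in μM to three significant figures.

0.0391 μM

Uncompetitive: Vmax,app = Vmax/α (and Km,app = Km/α) with α = 1 + [I]/Ki.
α = Vmax/Vmax,app = 5.13/1.64 = 3.128.
Ki = [I]/(α − 1) = 0.0832/2.128 = 0.0391 μM.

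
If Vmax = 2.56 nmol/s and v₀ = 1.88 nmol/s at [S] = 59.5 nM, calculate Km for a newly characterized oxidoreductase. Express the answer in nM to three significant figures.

From v = Vmax[S]/(Km+[S]), Km = [S](Vmax − v)/v.
Km = 59.5 × (2.56 − 1.88) / 1.88 = 40.46/1.88 = 21.5 nM.

21.5 nM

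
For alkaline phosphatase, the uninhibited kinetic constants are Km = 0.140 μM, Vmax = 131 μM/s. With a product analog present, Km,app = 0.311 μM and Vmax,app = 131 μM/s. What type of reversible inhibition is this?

Km increases (0.140 → 0.311 μM) while Vmax is unchanged — the hallmark of competitive inhibition.

competitive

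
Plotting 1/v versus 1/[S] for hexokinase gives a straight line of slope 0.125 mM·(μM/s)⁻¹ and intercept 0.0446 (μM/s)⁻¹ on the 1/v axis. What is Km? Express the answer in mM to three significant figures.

y-intercept = 1/Vmax ⇒ Vmax = 22.4 μM/s; slope = Km/Vmax ⇒ Km = slope × Vmax.
Km = 0.125 × 22.4 = 2.80 mM.

2.80 mM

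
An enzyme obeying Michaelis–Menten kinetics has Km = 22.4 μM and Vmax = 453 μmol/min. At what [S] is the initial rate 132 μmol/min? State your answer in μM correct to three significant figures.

The required fractional saturation is v/Vmax = 132/453 = 0.2914.
Then [S]/(Km+[S]) = 0.2914 ⇒ [S] = 22.4 × 0.2914/(1 − 0.2914) = 9.21 μM.

9.21 μM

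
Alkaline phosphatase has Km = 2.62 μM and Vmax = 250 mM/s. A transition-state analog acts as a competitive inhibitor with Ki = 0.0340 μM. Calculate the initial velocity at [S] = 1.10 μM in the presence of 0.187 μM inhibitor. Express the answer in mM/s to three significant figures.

With α = 1 + [I]/Ki = 1 + 0.187/0.0340 = 6.500, the competitive rate law is v = Vmax[S] / (αKm + [S]).
v = 250×1.10 / (6.500×2.62 + 1.10) = 275.0/18.13 = 15.2 mM/s.

15.2 mM/s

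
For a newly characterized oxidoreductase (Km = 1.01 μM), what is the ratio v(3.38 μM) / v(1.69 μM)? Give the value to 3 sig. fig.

1.23

The fractional saturations are [S]/(Km+[S]) = 1.69/2.700 = 0.6259 and 3.38/4.390 = 0.7699.
v₂/v₁ is just their ratio: 0.7699/0.6259 = 1.23.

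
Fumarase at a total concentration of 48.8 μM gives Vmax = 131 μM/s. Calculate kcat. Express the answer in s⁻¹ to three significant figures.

2.68 s⁻¹

kcat = Vmax/[E]total = 131 μM/s / 48.8 μM = 2.68 s⁻¹.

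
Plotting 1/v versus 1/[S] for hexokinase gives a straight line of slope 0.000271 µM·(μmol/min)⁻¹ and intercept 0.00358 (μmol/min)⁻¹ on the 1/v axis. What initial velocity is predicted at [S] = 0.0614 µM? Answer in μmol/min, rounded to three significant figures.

125 μmol/min

The y-intercept is 1/Vmax, so Vmax = 1/0.00358 = 279 μmol/min.
The slope is Km/Vmax, so Km = 0.000271 × 279 = 0.0757 µM.
Then v = 279 × 0.0614/(0.0757 + 0.0614) = 125 μmol/min.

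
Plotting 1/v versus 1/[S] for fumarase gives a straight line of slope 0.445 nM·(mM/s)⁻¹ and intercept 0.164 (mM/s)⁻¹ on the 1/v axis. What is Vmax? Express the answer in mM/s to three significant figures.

6.10 mM/s

The y-intercept of a Lineweaver–Burk plot equals 1/Vmax, so Vmax = 1/0.164 = 6.10 mM/s.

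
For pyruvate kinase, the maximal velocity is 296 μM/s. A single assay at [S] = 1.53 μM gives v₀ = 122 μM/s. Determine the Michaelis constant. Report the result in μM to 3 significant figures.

2.18 μM

v/Vmax = 122/296 = 0.4122 = [S]/(Km+[S]).
So Km + [S] = [S]/0.4122 = 3.712 μM, giving Km = 3.712 − 1.53 = 2.18 μM.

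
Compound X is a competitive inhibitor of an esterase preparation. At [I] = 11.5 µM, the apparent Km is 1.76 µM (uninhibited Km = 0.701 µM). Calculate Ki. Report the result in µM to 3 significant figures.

7.61 µM

Competitive: Km,app = α·Km with α = 1 + [I]/Ki.
α = Km,app/Km = 1.76/0.701 = 2.511.
Since α = 1 + [I]/Ki, [I]/Ki = 2.511 − 1 = 1.511 and Ki = 11.5/1.511 = 7.61 µM.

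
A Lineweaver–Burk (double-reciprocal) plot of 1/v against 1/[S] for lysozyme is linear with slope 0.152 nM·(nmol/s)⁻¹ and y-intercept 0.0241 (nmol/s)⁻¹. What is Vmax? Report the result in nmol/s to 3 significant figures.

The y-intercept of a Lineweaver–Burk plot equals 1/Vmax, so Vmax = 1/0.0241 = 41.5 nmol/s.

41.5 nmol/s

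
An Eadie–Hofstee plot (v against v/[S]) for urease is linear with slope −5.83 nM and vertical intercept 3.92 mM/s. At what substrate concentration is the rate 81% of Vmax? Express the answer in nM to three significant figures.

The Eadie–Hofstee slope gives Km = 5.83 nM (slope = −Km).
v/Vmax = [S]/(Km+[S]) = 0.81 ⇒ [S] = Km·0.81/(1−0.81) = 5.83 × 4.263 = 24.9 nM.

24.9 nM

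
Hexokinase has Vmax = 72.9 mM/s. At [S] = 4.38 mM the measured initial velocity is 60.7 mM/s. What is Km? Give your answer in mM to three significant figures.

0.880 mM

From v = Vmax[S]/(Km+[S]), Km = [S](Vmax − v)/v.
Km = 4.38 × (72.9 − 60.7) / 60.7 = 53.44/60.7 = 0.880 mM.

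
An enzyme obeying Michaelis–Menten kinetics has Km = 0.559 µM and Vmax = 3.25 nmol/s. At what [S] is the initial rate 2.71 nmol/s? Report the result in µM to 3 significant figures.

Rearranging v = Vmax[S]/(Km+[S]) gives [S] = Km·v/(Vmax − v).
[S] = 0.559 × 2.71 / (3.25 − 2.71) = 1.515/0.5400 = 2.81 µM.

2.81 µM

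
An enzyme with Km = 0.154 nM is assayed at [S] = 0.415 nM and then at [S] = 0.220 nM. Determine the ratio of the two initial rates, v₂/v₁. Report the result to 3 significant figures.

0.807

The fractional saturations are [S]/(Km+[S]) = 0.415/0.5690 = 0.7293 and 0.220/0.3740 = 0.5882.
v₂/v₁ is just their ratio: 0.5882/0.7293 = 0.807.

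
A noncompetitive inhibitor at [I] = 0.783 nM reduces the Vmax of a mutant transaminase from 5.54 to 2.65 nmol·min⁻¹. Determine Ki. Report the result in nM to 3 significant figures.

Noncompetitive: Vmax,app = Vmax/α with α = 1 + [I]/Ki.
α = Vmax/Vmax,app = 5.54/2.65 = 2.091.
Ki = [I]/(α − 1) = 0.783/1.091 = 0.718 nM.

0.718 nM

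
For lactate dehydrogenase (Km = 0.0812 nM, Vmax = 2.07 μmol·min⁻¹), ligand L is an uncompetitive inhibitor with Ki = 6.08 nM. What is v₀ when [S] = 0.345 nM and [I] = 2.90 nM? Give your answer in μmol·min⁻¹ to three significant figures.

α = 1 + [I]/Ki = 1 + 2.90/6.08 = 1.477.
For an uncompetitive inhibitor, both parameters are divided by α, giving Vmax/α and Km/α: Km,app = 0.0550 nM, Vmax,app = 1.40 μmol·min⁻¹.
v = Vmax,app·[S]/(Km,app + [S]) = 1.40 × 0.345/(0.0550 + 0.345) = 1.21 μmol·min⁻¹.

1.21 μmol·min⁻¹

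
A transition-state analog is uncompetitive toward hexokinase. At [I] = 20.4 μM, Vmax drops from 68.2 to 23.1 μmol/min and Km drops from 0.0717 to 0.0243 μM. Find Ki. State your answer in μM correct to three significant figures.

Uncompetitive: Vmax,app = Vmax/α (and Km,app = Km/α) with α = 1 + [I]/Ki.
α = Vmax/Vmax,app = 68.2/23.1 = 2.952.
Ki = [I]/(α − 1) = 20.4/1.952 = 10.4 μM.

10.4 μM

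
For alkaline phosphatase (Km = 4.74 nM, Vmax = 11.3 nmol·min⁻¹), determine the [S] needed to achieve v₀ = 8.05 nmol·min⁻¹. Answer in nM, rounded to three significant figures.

11.7 nM

The required fractional saturation is v/Vmax = 8.05/11.3 = 0.7124.
Then [S]/(Km+[S]) = 0.7124 ⇒ [S] = 4.74 × 0.7124/(1 − 0.7124) = 11.7 nM.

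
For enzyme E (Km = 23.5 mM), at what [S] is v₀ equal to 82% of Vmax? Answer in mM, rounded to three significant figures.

v/Vmax = [S]/(Km+[S]) = 0.82, so [S] = Km·0.82/(1 − 0.82) = 23.5 × 4.556.
[S] = 107 mM.

107 mM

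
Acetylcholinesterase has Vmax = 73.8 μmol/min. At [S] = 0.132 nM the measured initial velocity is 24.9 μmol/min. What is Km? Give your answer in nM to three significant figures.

0.259 nM

v/Vmax = 24.9/73.8 = 0.3374 = [S]/(Km+[S]).
So Km + [S] = [S]/0.3374 = 0.3912 nM, giving Km = 0.3912 − 0.132 = 0.259 nM.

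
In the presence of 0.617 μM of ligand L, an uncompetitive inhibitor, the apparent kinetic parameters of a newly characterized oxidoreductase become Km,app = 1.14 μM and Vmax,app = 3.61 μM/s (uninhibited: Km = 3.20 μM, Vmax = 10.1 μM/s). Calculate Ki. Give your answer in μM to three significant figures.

0.343 μM

Uncompetitive: Vmax,app = Vmax/α (and Km,app = Km/α) with α = 1 + [I]/Ki.
α = Vmax/Vmax,app = 10.1/3.61 = 2.798.
Since α = 1 + [I]/Ki, [I]/Ki = 2.798 − 1 = 1.798 and Ki = 0.617/1.798 = 0.343 μM.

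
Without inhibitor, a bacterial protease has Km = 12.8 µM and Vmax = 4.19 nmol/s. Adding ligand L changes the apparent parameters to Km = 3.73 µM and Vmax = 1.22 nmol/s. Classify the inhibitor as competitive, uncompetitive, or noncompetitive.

Both Km and Vmax decrease by the same factor (~3.43-fold) — characteristic of uncompetitive inhibition.

uncompetitive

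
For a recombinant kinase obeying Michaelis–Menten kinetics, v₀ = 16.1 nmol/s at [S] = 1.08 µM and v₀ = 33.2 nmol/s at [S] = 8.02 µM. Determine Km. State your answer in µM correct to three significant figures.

From v = Vmax[S]/(Km+[S]), each point gives Vmax = v(Km+[S])/[S].
Equating: 16.1(Km+1.08)/1.08 = 33.2(Km+8.02)/8.02.
14.91·Km + 16.1 = 4.140·Km + 33.2, so (14.91 − 4.140)·Km = 33.2 − 16.1.
Km = 17.10/10.77 = 1.59 µM; then Vmax = 16.1(1.59+1.08)/1.08 = 39.8 nmol/s.

1.59 µM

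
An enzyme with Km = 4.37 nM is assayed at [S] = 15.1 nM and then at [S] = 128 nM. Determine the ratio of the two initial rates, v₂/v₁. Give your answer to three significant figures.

The fractional saturations are [S]/(Km+[S]) = 15.1/19.47 = 0.7756 and 128/132.4 = 0.9670.
v₂/v₁ is just their ratio: 0.9670/0.7756 = 1.25.

1.25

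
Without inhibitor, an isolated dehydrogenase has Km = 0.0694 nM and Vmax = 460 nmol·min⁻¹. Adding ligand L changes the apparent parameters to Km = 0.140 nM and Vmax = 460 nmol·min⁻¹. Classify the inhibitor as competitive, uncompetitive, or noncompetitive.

Km increases (0.0694 → 0.140 nM) while Vmax is unchanged — the hallmark of competitive inhibition.

competitive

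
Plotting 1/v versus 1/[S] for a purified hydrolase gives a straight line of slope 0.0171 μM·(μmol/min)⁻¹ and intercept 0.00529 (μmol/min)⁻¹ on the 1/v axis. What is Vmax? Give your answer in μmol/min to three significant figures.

The y-intercept of a Lineweaver–Burk plot equals 1/Vmax, so Vmax = 1/0.00529 = 189 μmol/min.

189 μmol/min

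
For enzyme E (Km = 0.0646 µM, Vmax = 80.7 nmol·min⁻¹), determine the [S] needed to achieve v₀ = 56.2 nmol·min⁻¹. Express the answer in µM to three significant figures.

0.148 µM

The required fractional saturation is v/Vmax = 56.2/80.7 = 0.6964.
Then [S]/(Km+[S]) = 0.6964 ⇒ [S] = 0.0646 × 0.6964/(1 − 0.6964) = 0.148 µM.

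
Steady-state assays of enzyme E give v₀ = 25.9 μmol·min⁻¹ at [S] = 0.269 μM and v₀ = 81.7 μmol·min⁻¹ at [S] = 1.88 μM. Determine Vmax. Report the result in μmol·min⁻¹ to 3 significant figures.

From v = Vmax[S]/(Km+[S]), each point gives Vmax = v(Km+[S])/[S].
Equating: 25.9(Km+0.269)/0.269 = 81.7(Km+1.88)/1.88.
96.28·Km + 25.9 = 43.46·Km + 81.7, so (96.28 − 43.46)·Km = 81.7 − 25.9.
Km = 55.80/52.83 = 1.06 μM; then Vmax = 25.9(1.06+0.269)/0.269 = 128 μmol·min⁻¹.

128 μmol·min⁻¹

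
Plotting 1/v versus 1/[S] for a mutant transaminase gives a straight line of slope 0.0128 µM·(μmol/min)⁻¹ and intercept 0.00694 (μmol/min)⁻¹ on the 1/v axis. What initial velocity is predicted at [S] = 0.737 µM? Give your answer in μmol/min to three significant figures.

The y-intercept is 1/Vmax, so Vmax = 1/0.00694 = 144 μmol/min.
The slope is Km/Vmax, so Km = 0.0128 × 144 = 1.84 µM.
Then v = 144 × 0.737/(1.84 + 0.737) = 41.1 μmol/min.

41.1 μmol/min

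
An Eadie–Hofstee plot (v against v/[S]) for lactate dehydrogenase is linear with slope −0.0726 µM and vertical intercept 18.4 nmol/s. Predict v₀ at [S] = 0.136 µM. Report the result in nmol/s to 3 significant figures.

In the Eadie–Hofstee form v = Vmax − Km·(v/[S]), the slope is −Km and the intercept is Vmax, so Km = 0.0726 µM and Vmax = 18.4 nmol/s.
v = 18.4 × 0.136/(0.0726 + 0.136) = 12.0 nmol/s.

12.0 nmol/s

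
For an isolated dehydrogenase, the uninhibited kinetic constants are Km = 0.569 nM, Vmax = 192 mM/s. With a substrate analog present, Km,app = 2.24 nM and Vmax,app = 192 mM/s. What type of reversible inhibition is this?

Km increases (0.569 → 2.24 nM) while Vmax is unchanged — the hallmark of competitive inhibition.

competitive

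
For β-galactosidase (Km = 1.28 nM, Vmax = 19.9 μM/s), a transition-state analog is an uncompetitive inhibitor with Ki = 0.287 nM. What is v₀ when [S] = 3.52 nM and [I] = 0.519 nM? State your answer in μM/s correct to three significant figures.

6.27 μM/s

α = 1 + [I]/Ki = 1 + 0.519/0.287 = 2.808.
For an uncompetitive inhibitor, both parameters are divided by α, giving Vmax/α and Km/α: Km,app = 0.456 nM, Vmax,app = 7.09 μM/s.
v = Vmax,app·[S]/(Km,app + [S]) = 7.09 × 3.52/(0.456 + 3.52) = 6.27 μM/s.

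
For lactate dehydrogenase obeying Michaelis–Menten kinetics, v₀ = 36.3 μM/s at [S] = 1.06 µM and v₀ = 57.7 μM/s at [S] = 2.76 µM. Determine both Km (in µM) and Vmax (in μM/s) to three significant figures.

In reciprocal form, 1/v = (Km/Vmax)·(1/[S]) + 1/Vmax. The two points give (1/[S], 1/v) = (0.9434, 0.02755) and (0.3623, 0.01733).
Slope = (0.02755 − 0.01733)/(0.9434 − 0.3623) = 0.01758; intercept = 0.02755 − 0.01758×0.9434 = 0.01096.
Vmax = 1/intercept = 91.2 μM/s; Km = slope × Vmax = 0.01758 × 91.2 = 1.60 µM.

Km = 1.60 µM; Vmax = 91.2 μM/s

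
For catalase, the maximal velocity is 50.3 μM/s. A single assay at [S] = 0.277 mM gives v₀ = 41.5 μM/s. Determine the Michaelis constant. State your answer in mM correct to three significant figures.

From v = Vmax[S]/(Km+[S]), Km = [S](Vmax − v)/v.
Km = 0.277 × (50.3 − 41.5) / 41.5 = 2.438/41.5 = 0.0587 mM.

0.0587 mM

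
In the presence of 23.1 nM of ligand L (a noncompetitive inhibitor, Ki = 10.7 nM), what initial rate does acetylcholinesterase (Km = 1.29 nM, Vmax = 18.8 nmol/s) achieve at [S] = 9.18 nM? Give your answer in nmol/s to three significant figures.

α = 1 + [I]/Ki = 1 + 23.1/10.7 = 3.159.
For a noncompetitive inhibitor, Vmax is reduced to Vmax/α while Km is unchanged: Km,app = 1.29 nM, Vmax,app = 5.95 nmol/s.
v = Vmax,app·[S]/(Km,app + [S]) = 5.95 × 9.18/(1.29 + 9.18) = 5.22 nmol/s.

5.22 nmol/s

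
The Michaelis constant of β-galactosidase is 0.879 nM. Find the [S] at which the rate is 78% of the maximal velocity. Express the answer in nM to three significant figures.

3.12 nM

v/Vmax = [S]/(Km+[S]) = 0.78, so [S] = Km·0.78/(1 − 0.78) = 0.879 × 3.545.
[S] = 3.12 nM.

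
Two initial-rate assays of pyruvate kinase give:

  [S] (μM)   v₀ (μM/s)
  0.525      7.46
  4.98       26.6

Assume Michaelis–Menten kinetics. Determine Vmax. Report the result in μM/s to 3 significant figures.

38.1 μM/s

From v = Vmax[S]/(Km+[S]), each point gives Vmax = v(Km+[S])/[S].
Equating: 7.46(Km+0.525)/0.525 = 26.6(Km+4.98)/4.98.
14.21·Km + 7.46 = 5.341·Km + 26.6, so (14.21 − 5.341)·Km = 26.6 − 7.46.
Km = 19.14/8.868 = 2.16 μM; then Vmax = 7.46(2.16+0.525)/0.525 = 38.1 μM/s.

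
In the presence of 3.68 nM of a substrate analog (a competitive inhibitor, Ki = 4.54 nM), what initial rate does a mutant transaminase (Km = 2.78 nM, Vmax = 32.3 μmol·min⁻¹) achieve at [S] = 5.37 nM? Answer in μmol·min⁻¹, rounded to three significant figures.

α = 1 + [I]/Ki = 1 + 3.68/4.54 = 1.811.
For a competitive inhibitor, Vmax is unchanged and the apparent Km becomes α·Km: Km,app = 5.03 nM, Vmax,app = 32.3 μmol·min⁻¹.
v = Vmax,app·[S]/(Km,app + [S]) = 32.3 × 5.37/(5.03 + 5.37) = 16.7 μmol·min⁻¹.

16.7 μmol·min⁻¹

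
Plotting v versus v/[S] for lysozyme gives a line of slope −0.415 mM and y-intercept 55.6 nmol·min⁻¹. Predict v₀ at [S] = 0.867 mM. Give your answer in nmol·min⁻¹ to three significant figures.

37.6 nmol·min⁻¹

In the Eadie–Hofstee form v = Vmax − Km·(v/[S]), the slope is −Km and the intercept is Vmax, so Km = 0.415 mM and Vmax = 55.6 nmol·min⁻¹.
v = 55.6 × 0.867/(0.415 + 0.867) = 37.6 nmol·min⁻¹.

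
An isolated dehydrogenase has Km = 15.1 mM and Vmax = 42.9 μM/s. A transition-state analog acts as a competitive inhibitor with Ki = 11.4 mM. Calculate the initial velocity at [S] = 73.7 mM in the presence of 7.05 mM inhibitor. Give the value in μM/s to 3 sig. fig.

32.2 μM/s

α = 1 + [I]/Ki = 1 + 7.05/11.4 = 1.618.
For a competitive inhibitor, Vmax is unchanged and the apparent Km becomes α·Km: Km,app = 24.4 mM, Vmax,app = 42.9 μM/s.
v = Vmax,app·[S]/(Km,app + [S]) = 42.9 × 73.7/(24.4 + 73.7) = 32.2 μM/s.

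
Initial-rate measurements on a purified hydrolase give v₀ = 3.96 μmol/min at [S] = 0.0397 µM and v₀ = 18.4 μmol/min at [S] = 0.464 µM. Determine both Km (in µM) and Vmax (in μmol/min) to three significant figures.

From v = Vmax[S]/(Km+[S]), each point gives Vmax = v(Km+[S])/[S].
Equating: 3.96(Km+0.0397)/0.0397 = 18.4(Km+0.464)/0.464.
99.75·Km + 3.96 = 39.66·Km + 18.4, so (99.75 − 39.66)·Km = 18.4 − 3.96.
Km = 14.44/60.09 = 0.240 µM; then Vmax = 3.96(0.240+0.0397)/0.0397 = 27.9 μmol/min.

Km = 0.240 µM; Vmax = 27.9 μmol/min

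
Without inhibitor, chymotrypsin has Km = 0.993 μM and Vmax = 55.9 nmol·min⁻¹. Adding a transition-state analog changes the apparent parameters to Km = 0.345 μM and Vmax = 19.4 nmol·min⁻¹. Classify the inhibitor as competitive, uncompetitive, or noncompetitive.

uncompetitive

Both Km and Vmax decrease by the same factor (~2.88-fold) — characteristic of uncompetitive inhibition.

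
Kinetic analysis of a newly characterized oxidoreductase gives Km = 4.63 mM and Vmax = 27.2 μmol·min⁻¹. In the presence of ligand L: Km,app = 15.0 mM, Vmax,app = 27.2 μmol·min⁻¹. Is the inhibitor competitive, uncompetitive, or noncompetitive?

competitive

Km increases (4.63 → 15.0 mM) while Vmax is unchanged — the hallmark of competitive inhibition.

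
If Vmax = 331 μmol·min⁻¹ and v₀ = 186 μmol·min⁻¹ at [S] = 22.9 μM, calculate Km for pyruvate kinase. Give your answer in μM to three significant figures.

17.9 μM

From v = Vmax[S]/(Km+[S]), Km = [S](Vmax − v)/v.
Km = 22.9 × (331 − 186) / 186 = 3320/186 = 17.9 μM.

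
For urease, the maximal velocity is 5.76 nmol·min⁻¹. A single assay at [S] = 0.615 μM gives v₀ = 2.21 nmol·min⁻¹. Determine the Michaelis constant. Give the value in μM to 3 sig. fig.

From v = Vmax[S]/(Km+[S]), Km = [S](Vmax − v)/v.
Km = 0.615 × (5.76 − 2.21) / 2.21 = 2.183/2.21 = 0.988 μM.

0.988 μM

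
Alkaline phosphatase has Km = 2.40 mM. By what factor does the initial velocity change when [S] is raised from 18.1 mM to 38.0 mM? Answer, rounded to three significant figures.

1.07

Since Vmax cancels, v₂/v₁ = [S]₂(Km+[S]₁) / [S]₁(Km+[S]₂).
= 38.0×(2.40+18.1) / (18.1×(2.40+38.0)) = 779.0/731.2 = 1.07.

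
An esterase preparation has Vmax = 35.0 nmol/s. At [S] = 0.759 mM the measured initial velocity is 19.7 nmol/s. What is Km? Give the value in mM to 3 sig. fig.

0.589 mM

From v = Vmax[S]/(Km+[S]), Km = [S](Vmax − v)/v.
Km = 0.759 × (35.0 − 19.7) / 19.7 = 11.61/19.7 = 0.589 mM.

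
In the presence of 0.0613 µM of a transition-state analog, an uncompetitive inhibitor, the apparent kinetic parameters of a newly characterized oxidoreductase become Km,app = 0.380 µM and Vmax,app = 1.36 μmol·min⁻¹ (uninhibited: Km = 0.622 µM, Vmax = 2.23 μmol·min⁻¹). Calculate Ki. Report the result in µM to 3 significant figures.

Uncompetitive: Vmax,app = Vmax/α (and Km,app = Km/α) with α = 1 + [I]/Ki.
α = Vmax/Vmax,app = 2.23/1.36 = 1.640.
Since α = 1 + [I]/Ki, [I]/Ki = 1.640 − 1 = 0.6397 and Ki = 0.0613/0.6397 = 0.0958 µM.

0.0958 µM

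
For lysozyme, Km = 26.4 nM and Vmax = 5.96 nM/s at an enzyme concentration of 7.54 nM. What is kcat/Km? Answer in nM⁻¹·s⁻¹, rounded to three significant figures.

kcat = Vmax/[E]total = 5.96/7.54 = 0.790 s⁻¹.
kcat/Km = 0.790/26.4 = 0.0299 nM⁻¹·s⁻¹.

0.0299 nM⁻¹·s⁻¹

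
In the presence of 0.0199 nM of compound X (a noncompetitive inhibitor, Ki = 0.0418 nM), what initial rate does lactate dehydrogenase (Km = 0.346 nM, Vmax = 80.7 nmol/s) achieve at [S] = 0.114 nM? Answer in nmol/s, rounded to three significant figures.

13.5 nmol/s

α = 1 + [I]/Ki = 1 + 0.0199/0.0418 = 1.476.
For a noncompetitive inhibitor, Vmax is reduced to Vmax/α while Km is unchanged: Km,app = 0.346 nM, Vmax,app = 54.7 nmol/s.
v = Vmax,app·[S]/(Km,app + [S]) = 54.7 × 0.114/(0.346 + 0.114) = 13.5 nmol/s.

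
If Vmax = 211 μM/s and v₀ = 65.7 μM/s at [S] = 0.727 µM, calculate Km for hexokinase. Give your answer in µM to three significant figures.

1.61 µM

From v = Vmax[S]/(Km+[S]), Km = [S](Vmax − v)/v.
Km = 0.727 × (211 − 65.7) / 65.7 = 105.6/65.7 = 1.61 µM.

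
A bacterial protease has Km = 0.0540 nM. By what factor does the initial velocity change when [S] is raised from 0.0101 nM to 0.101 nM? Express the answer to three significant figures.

4.14

The fractional saturations are [S]/(Km+[S]) = 0.0101/0.06410 = 0.1576 and 0.101/0.1550 = 0.6516.
v₂/v₁ is just their ratio: 0.6516/0.1576 = 4.14.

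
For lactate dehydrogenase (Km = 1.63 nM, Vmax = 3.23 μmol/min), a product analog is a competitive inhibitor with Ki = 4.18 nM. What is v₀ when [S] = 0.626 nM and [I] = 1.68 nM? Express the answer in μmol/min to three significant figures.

α = 1 + [I]/Ki = 1 + 1.68/4.18 = 1.402.
For a competitive inhibitor, Vmax is unchanged and the apparent Km becomes α·Km: Km,app = 2.29 nM, Vmax,app = 3.23 μmol/min.
v = Vmax,app·[S]/(Km,app + [S]) = 3.23 × 0.626/(2.29 + 0.626) = 0.695 μmol/min.

0.695 μmol/min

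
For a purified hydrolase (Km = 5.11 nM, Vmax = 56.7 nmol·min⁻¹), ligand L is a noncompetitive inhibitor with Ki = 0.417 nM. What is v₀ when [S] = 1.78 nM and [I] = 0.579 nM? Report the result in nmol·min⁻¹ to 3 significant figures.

6.13 nmol·min⁻¹

α = 1 + [I]/Ki = 1 + 0.579/0.417 = 2.388.
For a noncompetitive inhibitor, Vmax is reduced to Vmax/α while Km is unchanged: Km,app = 5.11 nM, Vmax,app = 23.7 nmol·min⁻¹.
v = Vmax,app·[S]/(Km,app + [S]) = 23.7 × 1.78/(5.11 + 1.78) = 6.13 nmol·min⁻¹.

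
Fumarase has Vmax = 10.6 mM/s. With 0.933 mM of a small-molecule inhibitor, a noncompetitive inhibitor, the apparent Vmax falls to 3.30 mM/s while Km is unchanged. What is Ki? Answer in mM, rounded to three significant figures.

0.422 mM

Noncompetitive: Vmax,app = Vmax/α with α = 1 + [I]/Ki.
α = Vmax/Vmax,app = 10.6/3.30 = 3.212.
Ki = [I]/(α − 1) = 0.933/2.212 = 0.422 mM.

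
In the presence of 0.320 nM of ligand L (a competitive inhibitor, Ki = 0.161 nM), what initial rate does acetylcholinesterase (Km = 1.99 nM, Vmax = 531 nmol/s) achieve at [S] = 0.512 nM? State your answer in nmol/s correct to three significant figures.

α = 1 + [I]/Ki = 1 + 0.320/0.161 = 2.988.
For a competitive inhibitor, Vmax is unchanged and the apparent Km becomes α·Km: Km,app = 5.95 nM, Vmax,app = 531 nmol/s.
v = Vmax,app·[S]/(Km,app + [S]) = 531 × 0.512/(5.95 + 0.512) = 42.1 nmol/s.

42.1 nmol/s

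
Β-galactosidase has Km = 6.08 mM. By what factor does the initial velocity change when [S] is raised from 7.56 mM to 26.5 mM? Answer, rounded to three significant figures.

1.47

Since Vmax cancels, v₂/v₁ = [S]₂(Km+[S]₁) / [S]₁(Km+[S]₂).
= 26.5×(6.08+7.56) / (7.56×(6.08+26.5)) = 361.5/246.3 = 1.47.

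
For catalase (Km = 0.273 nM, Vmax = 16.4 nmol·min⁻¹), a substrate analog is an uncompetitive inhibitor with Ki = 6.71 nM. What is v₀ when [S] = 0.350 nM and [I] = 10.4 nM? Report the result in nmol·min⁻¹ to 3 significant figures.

4.93 nmol·min⁻¹

α = 1 + [I]/Ki = 1 + 10.4/6.71 = 2.550.
For an uncompetitive inhibitor, both parameters are divided by α, giving Vmax/α and Km/α: Km,app = 0.107 nM, Vmax,app = 6.43 nmol·min⁻¹.
v = Vmax,app·[S]/(Km,app + [S]) = 6.43 × 0.350/(0.107 + 0.350) = 4.93 nmol·min⁻¹.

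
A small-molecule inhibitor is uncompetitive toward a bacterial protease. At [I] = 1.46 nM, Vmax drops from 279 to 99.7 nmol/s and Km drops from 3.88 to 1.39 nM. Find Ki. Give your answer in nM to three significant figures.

0.812 nM

Uncompetitive: Vmax,app = Vmax/α (and Km,app = Km/α) with α = 1 + [I]/Ki.
α = Vmax/Vmax,app = 279/99.7 = 2.798.
Ki = [I]/(α − 1) = 1.46/1.798 = 0.812 nM.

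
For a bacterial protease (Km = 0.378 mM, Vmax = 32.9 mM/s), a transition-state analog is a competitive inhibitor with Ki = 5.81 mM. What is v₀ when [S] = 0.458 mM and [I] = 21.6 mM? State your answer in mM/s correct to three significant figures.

α = 1 + [I]/Ki = 1 + 21.6/5.81 = 4.718.
For a competitive inhibitor, Vmax is unchanged and the apparent Km becomes α·Km: Km,app = 1.78 mM, Vmax,app = 32.9 mM/s.
v = Vmax,app·[S]/(Km,app + [S]) = 32.9 × 0.458/(1.78 + 0.458) = 6.72 mM/s.

6.72 mM/s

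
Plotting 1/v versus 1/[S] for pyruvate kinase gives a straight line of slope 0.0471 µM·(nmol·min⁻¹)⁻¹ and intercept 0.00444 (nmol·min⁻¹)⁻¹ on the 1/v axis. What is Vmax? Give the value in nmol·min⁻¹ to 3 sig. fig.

The y-intercept of a Lineweaver–Burk plot equals 1/Vmax, so Vmax = 1/0.00444 = 225 nmol·min⁻¹.

225 nmol·min⁻¹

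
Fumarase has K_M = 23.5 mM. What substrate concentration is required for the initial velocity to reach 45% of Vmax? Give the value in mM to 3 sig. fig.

v/Vmax = [S]/(Km+[S]) = 0.45, so [S] = Km·0.45/(1 − 0.45) = 23.5 × 0.8182.
[S] = 19.2 mM.

19.2 mM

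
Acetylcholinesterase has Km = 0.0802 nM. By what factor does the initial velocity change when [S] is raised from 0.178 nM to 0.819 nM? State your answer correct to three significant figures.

1.32

Since Vmax cancels, v₂/v₁ = [S]₂(Km+[S]₁) / [S]₁(Km+[S]₂).
= 0.819×(0.0802+0.178) / (0.178×(0.0802+0.819)) = 0.2115/0.1601 = 1.32.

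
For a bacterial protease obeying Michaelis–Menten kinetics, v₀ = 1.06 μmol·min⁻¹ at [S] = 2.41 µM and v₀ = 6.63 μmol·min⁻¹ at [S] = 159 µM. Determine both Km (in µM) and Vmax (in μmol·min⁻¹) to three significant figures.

From v = Vmax[S]/(Km+[S]), each point gives Vmax = v(Km+[S])/[S].
Equating: 1.06(Km+2.41)/2.41 = 6.63(Km+159)/159.
0.4398·Km + 1.06 = 0.04170·Km + 6.63, so (0.4398 − 0.04170)·Km = 6.63 − 1.06.
Km = 5.570/0.3981 = 14.0 µM; then Vmax = 1.06(14.0+2.41)/2.41 = 7.21 μmol·min⁻¹.

Km = 14.0 µM; Vmax = 7.21 μmol·min⁻¹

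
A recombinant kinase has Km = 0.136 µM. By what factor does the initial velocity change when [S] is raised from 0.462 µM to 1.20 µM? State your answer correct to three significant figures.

Since Vmax cancels, v₂/v₁ = [S]₂(Km+[S]₁) / [S]₁(Km+[S]₂).
= 1.20×(0.136+0.462) / (0.462×(0.136+1.20)) = 0.7176/0.6172 = 1.16.

1.16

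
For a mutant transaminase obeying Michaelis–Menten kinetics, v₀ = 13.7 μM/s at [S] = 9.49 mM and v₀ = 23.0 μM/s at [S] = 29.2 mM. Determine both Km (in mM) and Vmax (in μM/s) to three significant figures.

From v = Vmax[S]/(Km+[S]), each point gives Vmax = v(Km+[S])/[S].
Equating: 13.7(Km+9.49)/9.49 = 23.0(Km+29.2)/29.2.
1.444·Km + 13.7 = 0.7877·Km + 23.0, so (1.444 − 0.7877)·Km = 23.0 − 13.7.
Km = 9.300/0.6560 = 14.2 mM; then Vmax = 13.7(14.2+9.49)/9.49 = 34.2 μM/s.

Km = 14.2 mM; Vmax = 34.2 μM/s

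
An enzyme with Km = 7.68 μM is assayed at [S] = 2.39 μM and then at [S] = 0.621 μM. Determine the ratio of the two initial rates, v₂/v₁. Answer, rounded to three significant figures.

0.315

The fractional saturations are [S]/(Km+[S]) = 2.39/10.07 = 0.2373 and 0.621/8.301 = 0.07481.
v₂/v₁ is just their ratio: 0.07481/0.2373 = 0.315.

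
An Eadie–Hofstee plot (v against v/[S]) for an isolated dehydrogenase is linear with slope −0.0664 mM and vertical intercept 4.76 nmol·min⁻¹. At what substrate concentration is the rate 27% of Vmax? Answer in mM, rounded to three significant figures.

The Eadie–Hofstee slope gives Km = 0.0664 mM (slope = −Km).
v/Vmax = [S]/(Km+[S]) = 0.27 ⇒ [S] = Km·0.27/(1−0.27) = 0.0664 × 0.3699 = 0.0246 mM.

0.0246 mM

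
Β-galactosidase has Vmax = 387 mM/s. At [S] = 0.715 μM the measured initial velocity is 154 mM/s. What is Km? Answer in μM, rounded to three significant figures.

From v = Vmax[S]/(Km+[S]), Km = [S](Vmax − v)/v.
Km = 0.715 × (387 − 154) / 154 = 166.6/154 = 1.08 μM.

1.08 μM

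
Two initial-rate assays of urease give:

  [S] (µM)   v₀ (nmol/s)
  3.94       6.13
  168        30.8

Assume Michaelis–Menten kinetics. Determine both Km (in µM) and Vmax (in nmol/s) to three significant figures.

From v = Vmax[S]/(Km+[S]), each point gives Vmax = v(Km+[S])/[S].
Equating: 6.13(Km+3.94)/3.94 = 30.8(Km+168)/168.
1.556·Km + 6.13 = 0.1833·Km + 30.8, so (1.556 − 0.1833)·Km = 30.8 − 6.13.
Km = 24.67/1.373 = 18.0 µM; then Vmax = 6.13(18.0+3.94)/3.94 = 34.1 nmol/s.

Km = 18.0 µM; Vmax = 34.1 nmol/s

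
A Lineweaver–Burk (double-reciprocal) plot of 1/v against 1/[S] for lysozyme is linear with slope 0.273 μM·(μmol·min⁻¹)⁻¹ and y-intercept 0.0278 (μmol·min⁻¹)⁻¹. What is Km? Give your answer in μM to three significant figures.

9.82 μM

y-intercept = 1/Vmax ⇒ Vmax = 36.0 μmol·min⁻¹; slope = Km/Vmax ⇒ Km = slope × Vmax.
Km = 0.273 × 36.0 = 9.82 μM.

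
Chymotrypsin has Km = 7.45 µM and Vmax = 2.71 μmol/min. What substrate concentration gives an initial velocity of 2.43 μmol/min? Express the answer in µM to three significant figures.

64.7 µM

The required fractional saturation is v/Vmax = 2.43/2.71 = 0.8967.
Then [S]/(Km+[S]) = 0.8967 ⇒ [S] = 7.45 × 0.8967/(1 − 0.8967) = 64.7 µM.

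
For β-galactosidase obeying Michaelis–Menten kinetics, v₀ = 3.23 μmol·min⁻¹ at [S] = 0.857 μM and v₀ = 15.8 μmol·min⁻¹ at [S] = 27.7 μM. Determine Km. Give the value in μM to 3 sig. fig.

From v = Vmax[S]/(Km+[S]), each point gives Vmax = v(Km+[S])/[S].
Equating: 3.23(Km+0.857)/0.857 = 15.8(Km+27.7)/27.7.
3.769·Km + 3.23 = 0.5704·Km + 15.8, so (3.769 − 0.5704)·Km = 15.8 − 3.23.
Km = 12.57/3.199 = 3.93 μM; then Vmax = 3.23(3.93+0.857)/0.857 = 18.0 μmol·min⁻¹.

3.93 μM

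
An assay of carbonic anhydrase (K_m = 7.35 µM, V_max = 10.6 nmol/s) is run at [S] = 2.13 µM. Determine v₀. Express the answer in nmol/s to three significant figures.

v = Vmax·[S]/(Km + [S]) = 10.6 × 2.13 / (7.35 + 2.13)
  = 22.58 / 9.480 = 2.38 nmol/s.

2.38 nmol/s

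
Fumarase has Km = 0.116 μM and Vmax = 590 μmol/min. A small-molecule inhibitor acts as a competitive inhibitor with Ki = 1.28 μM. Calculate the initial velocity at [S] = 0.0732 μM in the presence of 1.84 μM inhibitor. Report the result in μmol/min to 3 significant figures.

With α = 1 + [I]/Ki = 1 + 1.84/1.28 = 2.438, the competitive rate law is v = Vmax[S] / (αKm + [S]).
v = 590×0.0732 / (2.438×0.116 + 0.0732) = 43.19/0.3560 = 121 μmol/min.

121 μmol/min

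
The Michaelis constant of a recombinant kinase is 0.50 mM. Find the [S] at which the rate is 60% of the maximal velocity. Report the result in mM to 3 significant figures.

v/Vmax = [S]/(Km+[S]) = 0.6, so [S] = Km·0.6/(1 − 0.6) = 0.50 × 1.500.
[S] = 0.750 mM.

0.750 mM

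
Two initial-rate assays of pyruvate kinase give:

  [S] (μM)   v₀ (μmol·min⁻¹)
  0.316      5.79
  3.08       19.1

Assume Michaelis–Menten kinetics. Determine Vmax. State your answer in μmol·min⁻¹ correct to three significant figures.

From v = Vmax[S]/(Km+[S]), each point gives Vmax = v(Km+[S])/[S].
Equating: 5.79(Km+0.316)/0.316 = 19.1(Km+3.08)/3.08.
18.32·Km + 5.79 = 6.201·Km + 19.1, so (18.32 − 6.201)·Km = 19.1 − 5.79.
Km = 13.31/12.12 = 1.10 μM; then Vmax = 5.79(1.10+0.316)/0.316 = 25.9 μmol·min⁻¹.

25.9 μmol·min⁻¹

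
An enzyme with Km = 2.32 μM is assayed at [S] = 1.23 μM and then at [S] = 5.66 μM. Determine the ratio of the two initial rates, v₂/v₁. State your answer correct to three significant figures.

2.05

Since Vmax cancels, v₂/v₁ = [S]₂(Km+[S]₁) / [S]₁(Km+[S]₂).
= 5.66×(2.32+1.23) / (1.23×(2.32+5.66)) = 20.09/9.815 = 2.05.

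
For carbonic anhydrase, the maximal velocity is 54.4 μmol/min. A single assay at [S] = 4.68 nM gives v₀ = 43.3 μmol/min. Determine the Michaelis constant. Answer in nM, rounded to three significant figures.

v/Vmax = 43.3/54.4 = 0.7960 = [S]/(Km+[S]).
So Km + [S] = [S]/0.7960 = 5.880 nM, giving Km = 5.880 − 4.68 = 1.20 nM.

1.20 nM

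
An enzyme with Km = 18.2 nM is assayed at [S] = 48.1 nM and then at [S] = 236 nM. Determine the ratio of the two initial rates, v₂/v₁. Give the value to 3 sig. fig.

1.28

Since Vmax cancels, v₂/v₁ = [S]₂(Km+[S]₁) / [S]₁(Km+[S]₂).
= 236×(18.2+48.1) / (48.1×(18.2+236)) = 15650/12230 = 1.28.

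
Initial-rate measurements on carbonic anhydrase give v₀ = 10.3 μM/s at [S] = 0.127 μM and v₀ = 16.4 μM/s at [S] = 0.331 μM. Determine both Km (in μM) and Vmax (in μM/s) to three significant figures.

Km = 0.193 μM; Vmax = 26.0 μM/s

From v = Vmax[S]/(Km+[S]), each point gives Vmax = v(Km+[S])/[S].
Equating: 10.3(Km+0.127)/0.127 = 16.4(Km+0.331)/0.331.
81.10·Km + 10.3 = 49.55·Km + 16.4, so (81.10 − 49.55)·Km = 16.4 − 10.3.
Km = 6.100/31.56 = 0.193 μM; then Vmax = 10.3(0.193+0.127)/0.127 = 26.0 μM/s.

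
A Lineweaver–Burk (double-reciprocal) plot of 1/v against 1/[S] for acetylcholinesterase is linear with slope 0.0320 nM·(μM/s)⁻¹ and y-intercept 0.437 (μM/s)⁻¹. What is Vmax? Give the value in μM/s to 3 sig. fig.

The y-intercept of a Lineweaver–Burk plot equals 1/Vmax, so Vmax = 1/0.437 = 2.29 μM/s.

2.29 μM/s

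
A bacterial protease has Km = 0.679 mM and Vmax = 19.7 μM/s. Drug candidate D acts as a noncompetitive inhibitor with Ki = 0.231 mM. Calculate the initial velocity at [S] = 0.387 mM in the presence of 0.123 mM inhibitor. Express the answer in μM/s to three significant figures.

4.67 μM/s

α = 1 + [I]/Ki = 1 + 0.123/0.231 = 1.532.
For a noncompetitive inhibitor, Vmax is reduced to Vmax/α while Km is unchanged: Km,app = 0.679 mM, Vmax,app = 12.9 μM/s.
v = Vmax,app·[S]/(Km,app + [S]) = 12.9 × 0.387/(0.679 + 0.387) = 4.67 μM/s.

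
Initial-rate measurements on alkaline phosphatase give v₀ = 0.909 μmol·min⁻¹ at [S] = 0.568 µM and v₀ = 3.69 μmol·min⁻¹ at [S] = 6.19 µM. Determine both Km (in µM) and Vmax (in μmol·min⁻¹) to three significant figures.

Km = 2.77 µM; Vmax = 5.34 μmol·min⁻¹

From v = Vmax[S]/(Km+[S]), each point gives Vmax = v(Km+[S])/[S].
Equating: 0.909(Km+0.568)/0.568 = 3.69(Km+6.19)/6.19.
1.600·Km + 0.909 = 0.5961·Km + 3.69, so (1.600 − 0.5961)·Km = 3.69 − 0.909.
Km = 2.781/1.004 = 2.77 µM; then Vmax = 0.909(2.77+0.568)/0.568 = 5.34 μmol·min⁻¹.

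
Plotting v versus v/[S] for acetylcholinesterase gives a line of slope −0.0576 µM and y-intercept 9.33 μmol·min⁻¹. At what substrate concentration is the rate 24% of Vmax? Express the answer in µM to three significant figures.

0.0182 µM

The Eadie–Hofstee slope gives Km = 0.0576 µM (slope = −Km).
v/Vmax = [S]/(Km+[S]) = 0.24 ⇒ [S] = Km·0.24/(1−0.24) = 0.0576 × 0.3158 = 0.0182 µM.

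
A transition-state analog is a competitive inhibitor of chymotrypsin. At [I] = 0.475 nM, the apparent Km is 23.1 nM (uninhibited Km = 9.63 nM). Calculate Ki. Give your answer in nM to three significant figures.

0.340 nM

Competitive: Km,app = α·Km with α = 1 + [I]/Ki.
α = Km,app/Km = 23.1/9.63 = 2.399.
Ki = [I]/(α − 1) = 0.475/1.399 = 0.340 nM.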